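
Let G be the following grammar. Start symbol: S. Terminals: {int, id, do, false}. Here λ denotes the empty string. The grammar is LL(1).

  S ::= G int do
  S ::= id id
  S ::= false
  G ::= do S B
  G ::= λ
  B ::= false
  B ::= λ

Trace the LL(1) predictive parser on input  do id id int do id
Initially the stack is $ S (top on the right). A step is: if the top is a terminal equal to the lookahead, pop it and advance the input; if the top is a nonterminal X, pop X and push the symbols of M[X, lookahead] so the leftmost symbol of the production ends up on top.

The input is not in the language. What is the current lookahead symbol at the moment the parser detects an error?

step 1: stack=$ S  input=do id id int do id $  — expand S ::= G int do
step 2: stack=$ do int G  input=do id id int do id $  — expand G ::= do S B
step 3: stack=$ do int B S do  input=do id id int do id $  — match do
step 4: stack=$ do int B S  input=id id int do id $  — expand S ::= id id
step 5: stack=$ do int B id id  input=id id int do id $  — match id
step 6: stack=$ do int B id  input=id int do id $  — match id
step 7: stack=$ do int B  input=int do id $  — expand B ::= λ
step 8: stack=$ do int  input=int do id $  — match int
step 9: stack=$ do  input=do id $  — match do
step 10: stack=$  input=id $  — error: stack empty but input remains

id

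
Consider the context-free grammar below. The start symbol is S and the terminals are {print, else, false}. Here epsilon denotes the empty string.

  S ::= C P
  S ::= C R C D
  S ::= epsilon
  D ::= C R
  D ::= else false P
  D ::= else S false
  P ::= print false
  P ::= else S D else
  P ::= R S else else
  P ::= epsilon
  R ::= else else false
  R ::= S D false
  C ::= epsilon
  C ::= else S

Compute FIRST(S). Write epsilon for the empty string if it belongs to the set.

{epsilon, else, print}

FIRST(C) = {epsilon, else}
FIRST(S) = {epsilon, else, print}  (via C P, C R C D)
FIRST(D) = {else, print}  (via C R)
FIRST(R) = {else, print}  (via S D false)
FIRST(P) = {epsilon, else, print}  (via R S else else)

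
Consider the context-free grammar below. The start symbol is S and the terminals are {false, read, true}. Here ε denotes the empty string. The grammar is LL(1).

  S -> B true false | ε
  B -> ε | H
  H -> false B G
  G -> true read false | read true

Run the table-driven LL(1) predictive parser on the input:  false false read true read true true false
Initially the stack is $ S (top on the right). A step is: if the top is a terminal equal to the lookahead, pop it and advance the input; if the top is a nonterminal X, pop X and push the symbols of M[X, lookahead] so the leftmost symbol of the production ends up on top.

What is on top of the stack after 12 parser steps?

step 1: stack=$ S  input=false false read true read true true false $  — expand S -> B true false
step 2: stack=$ false true B  input=false false read true read true true false $  — expand B -> H
step 3: stack=$ false true H  input=false false read true read true true false $  — expand H -> false B G
step 4: stack=$ false true G B false  input=false false read true read true true false $  — match false
step 5: stack=$ false true G B  input=false read true read true true false $  — expand B -> H
step 6: stack=$ false true G H  input=false read true read true true false $  — expand H -> false B G
step 7: stack=$ false true G G B false  input=false read true read true true false $  — match false
step 8: stack=$ false true G G B  input=read true read true true false $  — expand B -> ε
step 9: stack=$ false true G G  input=read true read true true false $  — expand G -> read true
step 10: stack=$ false true G true read  input=read true read true true false $  — match read
step 11: stack=$ false true G true  input=true read true true false $  — match true
step 12: stack=$ false true G  input=read true true false $  — expand G -> read true
Stack after step 12: $ false true true read (top = read).

read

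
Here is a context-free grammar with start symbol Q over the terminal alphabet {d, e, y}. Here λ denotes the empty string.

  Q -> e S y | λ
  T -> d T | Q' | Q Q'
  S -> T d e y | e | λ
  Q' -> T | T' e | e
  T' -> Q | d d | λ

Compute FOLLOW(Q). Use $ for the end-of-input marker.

FIRST(Q) = {λ, e}
FIRST(T') = {λ, d, e}  (via Q)
FIRST(T) = {d, e}  (via Q', Q Q')
FIRST(S) = {λ, d, e}  (via T d e y)
FIRST(Q') = {d, e}  (via T, T' e)
FOLLOW(Q) includes $ since Q is the start symbol.
FOLLOW(S): in Q->e S y, S is followed by y with FIRST {y}. Thus FOLLOW(S) = {y}.
FOLLOW(T'): in Q'->T' e, T' is followed by e with FIRST {e}. Thus FOLLOW(T') = {e}.
FOLLOW(Q): in T->Q Q', Q is followed by Q' with FIRST {d, e}; in T'->Q, the suffix after Q is empty, so FOLLOW(Q) ⊇ FOLLOW(T') = {e}. Thus FOLLOW(Q) = {$, d, e}.
FOLLOW(T): in T->d T, the suffix after T is empty (adds nothing new); in S->T d e y, T is followed by d e y with FIRST {d}; in Q'->T, the suffix after T is empty, so FOLLOW(T) ⊇ FOLLOW(Q') = {d}. Thus FOLLOW(T) = {d}.
FOLLOW(Q'): in T->Q', the suffix after Q' is empty, so FOLLOW(Q') ⊇ FOLLOW(T) = {d}; in T->Q Q', the suffix after Q' is empty, so FOLLOW(Q') ⊇ FOLLOW(T) = {d}. Thus FOLLOW(Q') = {d}.

{$, d, e}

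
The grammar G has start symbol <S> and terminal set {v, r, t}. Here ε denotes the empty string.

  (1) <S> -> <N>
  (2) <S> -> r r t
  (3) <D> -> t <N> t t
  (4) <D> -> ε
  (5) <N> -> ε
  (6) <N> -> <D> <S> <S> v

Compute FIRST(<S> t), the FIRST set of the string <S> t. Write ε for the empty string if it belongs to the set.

FIRST(<D>) = {ε, t}
FIRST(<S>) = {ε, r, t, v}  (via <N>)
FIRST(<N>) = {ε, r, t, v}  (via <D> <S> <S> v)
FIRST(<S> t): take FIRST of each symbol in turn, carrying on past any symbol whose FIRST contains ε; result {r, t, v}.

{r, t, v}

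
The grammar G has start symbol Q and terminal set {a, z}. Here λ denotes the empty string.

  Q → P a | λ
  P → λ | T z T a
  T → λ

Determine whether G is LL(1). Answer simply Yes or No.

Yes

FIRST(Q) = {λ, a, z}
FIRST(P) = {λ, z}
FIRST(T) = {λ}
FOLLOW(Q) = {$}
FOLLOW(P) = {a}
FOLLOW(T) = {a, z}
Each cell of M receives at most one production.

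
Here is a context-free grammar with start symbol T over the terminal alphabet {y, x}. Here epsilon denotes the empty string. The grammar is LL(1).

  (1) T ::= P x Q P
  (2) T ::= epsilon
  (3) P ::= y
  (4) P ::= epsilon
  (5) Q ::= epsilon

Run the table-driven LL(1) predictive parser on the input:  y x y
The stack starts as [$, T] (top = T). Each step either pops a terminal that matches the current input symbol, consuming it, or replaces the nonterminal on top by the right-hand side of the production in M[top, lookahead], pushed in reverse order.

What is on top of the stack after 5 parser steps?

step 1: stack=$ T  input=y x y $  — expand T ::= P x Q P
step 2: stack=$ P Q x P  input=y x y $  — expand P ::= y
step 3: stack=$ P Q x y  input=y x y $  — match y
step 4: stack=$ P Q x  input=x y $  — match x
step 5: stack=$ P Q  input=y $  — expand Q ::= epsilon
Stack after step 5: $ P (top = P).

P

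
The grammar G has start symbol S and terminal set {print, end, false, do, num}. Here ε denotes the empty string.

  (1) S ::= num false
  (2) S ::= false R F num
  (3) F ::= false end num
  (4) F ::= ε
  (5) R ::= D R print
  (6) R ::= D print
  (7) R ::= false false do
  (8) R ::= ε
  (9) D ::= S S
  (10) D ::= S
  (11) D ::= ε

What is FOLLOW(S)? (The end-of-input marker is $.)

FIRST(S): from S::=num false we get {num}; from S::=false R F num we get {false}. So FIRST(S) = {false, num}.
FIRST(F): from F::=false end num we get {false}; from F::=ε we get {ε}. So FIRST(F) = {ε, false}.
FIRST(D): from D::=S S we get {false, num}; from D::=S we get {false, num}; from D::=ε we get {ε}. So FIRST(D) = {ε, false, num}.
FIRST(R): from R::=D R print we get {false, num, print}; from R::=D print we get {false, num, print}; from R::=false false do we get {false}; from R::=ε we get {ε}. So FIRST(R) = {ε, false, num, print}.
FOLLOW(S) includes $ since S is the start symbol.
FOLLOW(F): in S::=false R F num, F is followed by num with FIRST {num}. Thus FOLLOW(F) = {num}.
FOLLOW(R): in S::=false R F num, R is followed by F num with FIRST {false, num}; in R::=D R print, R is followed by print with FIRST {print}. Thus FOLLOW(R) = {false, num, print}.
FOLLOW(D): in R::=D R print, D is followed by R print with FIRST {false, num, print}; in R::=D print, D is followed by print with FIRST {print}. Thus FOLLOW(D) = {false, num, print}.
FOLLOW(S): in D::=S S (occurrence 1), S is followed by S with FIRST {false, num}; in D::=S S (occurrence 2), the suffix after S is empty, so FOLLOW(S) ⊇ FOLLOW(D) = {false, num, print}; in D::=S, the suffix after S is empty, so FOLLOW(S) ⊇ FOLLOW(D) = {false, num, print}. Thus FOLLOW(S) = {$, false, num, print}.

{$, false, num, print}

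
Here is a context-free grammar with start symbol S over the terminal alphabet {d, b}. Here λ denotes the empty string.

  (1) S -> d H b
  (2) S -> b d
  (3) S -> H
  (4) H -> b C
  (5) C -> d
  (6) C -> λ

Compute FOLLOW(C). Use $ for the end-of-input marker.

FIRST(H) = {b}
FIRST(C) = {λ, d}
FIRST(S) = {b, d}  (via H)
FOLLOW(S) includes $ since S is the start symbol.
FOLLOW(S): S appears on no right-hand side. Thus FOLLOW(S) = {$}.
FOLLOW(H): in S->d H b, H is followed by b with FIRST {b}; in S->H, the suffix after H is empty, so FOLLOW(H) ⊇ FOLLOW(S) = {$}. Thus FOLLOW(H) = {$, b}.
FOLLOW(C): in H->b C, the suffix after C is empty, so FOLLOW(C) ⊇ FOLLOW(H) = {$, b}. Thus FOLLOW(C) = {$, b}.

{$, b}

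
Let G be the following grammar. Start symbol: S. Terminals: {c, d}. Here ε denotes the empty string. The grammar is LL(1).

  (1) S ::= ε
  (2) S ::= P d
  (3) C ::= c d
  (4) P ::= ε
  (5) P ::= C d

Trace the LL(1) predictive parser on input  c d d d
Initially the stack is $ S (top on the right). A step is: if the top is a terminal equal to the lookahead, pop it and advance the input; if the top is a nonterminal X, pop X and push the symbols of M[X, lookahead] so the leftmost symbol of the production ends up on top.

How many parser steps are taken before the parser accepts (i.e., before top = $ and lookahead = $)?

     Stack      Input      Action
  1  $ S        c d d d $  expand S ::= P d
  2  $ d P      c d d d $  expand P ::= C d
  3  $ d d C    c d d d $  expand C ::= c d
  4  $ d d d c  c d d d $  match c
  5  $ d d d    d d d $    match d
  6  $ d d      d d $      match d
  7  $ d        d $        match d
Accept reached after 7 steps.

7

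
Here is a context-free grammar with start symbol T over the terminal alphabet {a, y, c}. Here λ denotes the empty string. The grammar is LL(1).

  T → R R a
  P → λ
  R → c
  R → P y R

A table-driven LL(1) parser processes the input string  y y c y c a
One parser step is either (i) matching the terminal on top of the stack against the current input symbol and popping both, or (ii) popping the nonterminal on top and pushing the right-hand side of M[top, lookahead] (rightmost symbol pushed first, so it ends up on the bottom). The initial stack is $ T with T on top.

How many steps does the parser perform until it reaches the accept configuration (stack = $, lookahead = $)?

15

      Stack        Input          Action
   1  $ T          y y c y c a $  expand T → R R a
   2  $ a R R      y y c y c a $  expand R → P y R
   3  $ a R R y P  y y c y c a $  expand P → λ
   4  $ a R R y    y y c y c a $  match y
   5  $ a R R      y c y c a $    expand R → P y R
   6  $ a R R y P  y c y c a $    expand P → λ
   7  $ a R R y    y c y c a $    match y
   8  $ a R R      c y c a $      expand R → c
   9  $ a R c      c y c a $      match c
  10  $ a R        y c a $        expand R → P y R
  11  $ a R y P    y c a $        expand P → λ
  12  $ a R y      y c a $        match y
  13  $ a R        c a $          expand R → c
  14  $ a c        c a $          match c
  15  $ a          a $            match a
Accept reached after 15 steps.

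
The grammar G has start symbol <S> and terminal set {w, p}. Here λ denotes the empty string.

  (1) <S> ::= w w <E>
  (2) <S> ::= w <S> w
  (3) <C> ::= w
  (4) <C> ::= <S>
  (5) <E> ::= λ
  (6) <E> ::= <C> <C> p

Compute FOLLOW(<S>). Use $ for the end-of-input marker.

FIRST(<S>): from <S>::=w w <E> we get {w}; from <S>::=w <S> w we get {w}. So FIRST(<S>) = {w}.
FIRST(<C>): from <C>::=w we get {w}; from <C>::=<S> we get {w}. So FIRST(<C>) = {w}.
FIRST(<E>): from <E>::=λ we get {λ}; from <E>::=<C> <C> p we get {w}. So FIRST(<E>) = {λ, w}.
FOLLOW(<S>) includes $ since <S> is the start symbol.
FOLLOW(<C>): in <E>::=<C> <C> p (occurrence 1), <C> is followed by <C> p with FIRST {w}; in <E>::=<C> <C> p (occurrence 2), <C> is followed by p with FIRST {p}. Thus FOLLOW(<C>) = {p, w}.
FOLLOW(<S>): in <S>::=w <S> w, <S> is followed by w with FIRST {w}; in <C>::=<S>, the suffix after <S> is empty, so FOLLOW(<S>) ⊇ FOLLOW(<C>) = {p, w}. Thus FOLLOW(<S>) = {$, p, w}.
FOLLOW(<E>): in <S>::=w w <E>, the suffix after <E> is empty, so FOLLOW(<E>) ⊇ FOLLOW(<S>) = {$, p, w}. Thus FOLLOW(<E>) = {$, p, w}.

{$, p, w}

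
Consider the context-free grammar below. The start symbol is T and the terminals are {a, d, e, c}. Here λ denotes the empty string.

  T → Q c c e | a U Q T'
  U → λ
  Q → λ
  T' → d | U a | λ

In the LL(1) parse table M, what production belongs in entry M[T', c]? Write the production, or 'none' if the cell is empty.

FIRST(U): from U→λ we get {λ}. So FIRST(U) = {λ}.
FIRST(Q): from Q→λ we get {λ}. So FIRST(Q) = {λ}.
FIRST(T): from T→Q c c e we get {c}; from T→a U Q T' we get {a}. So FIRST(T) = {a, c}.
FIRST(T'): from T'→d we get {d}; from T'→U a we get {a}; from T'→λ we get {λ}. So FIRST(T') = {λ, a, d}.
FOLLOW(T) includes $ since T is the start symbol.
FOLLOW(T): T appears on no right-hand side. Thus FOLLOW(T) = {$}.
FOLLOW(T'): in T→a U Q T', the suffix after T' is empty, so FOLLOW(T') ⊇ FOLLOW(T) = {$}. Thus FOLLOW(T') = {$}.
For T' → d: FIRST(d) = {d}, so it goes in M[T', t] for t ∈ {d}.
For T' → U a: FIRST(U a) = {a}, so it goes in M[T', t] for t ∈ {a}.
For T' → λ: FIRST(λ) = {λ}, so it goes in M[T', t] for t ∈ {}; since λ ∈ FIRST, also for every t ∈ FOLLOW(T') = {$}.
None of these place a production in M[T', c].

none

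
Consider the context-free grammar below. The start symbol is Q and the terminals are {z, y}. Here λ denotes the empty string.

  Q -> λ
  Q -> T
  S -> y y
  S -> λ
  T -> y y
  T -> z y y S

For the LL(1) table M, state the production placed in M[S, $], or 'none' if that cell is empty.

FIRST(S): from S->y y we get {y}; from S->λ we get {λ}. So FIRST(S) = {λ, y}.
FIRST(T): from T->y y we get {y}; from T->z y y S we get {z}. So FIRST(T) = {y, z}.
FIRST(Q): from Q->λ we get {λ}; from Q->T we get {y, z}. So FIRST(Q) = {λ, y, z}.
FOLLOW(Q) includes $ since Q is the start symbol.
FOLLOW(T): in Q->T, the suffix after T is empty, so FOLLOW(T) ⊇ FOLLOW(Q) = {$}. Thus FOLLOW(T) = {$}.
FOLLOW(S): in T->z y y S, the suffix after S is empty, so FOLLOW(S) ⊇ FOLLOW(T) = {$}. Thus FOLLOW(S) = {$}.
For S -> y y: FIRST(y y) = {y}, so it goes in M[S, t] for t ∈ {y}.
For S -> λ: FIRST(λ) = {λ}, so it goes in M[S, t] for t ∈ {}; since λ ∈ FIRST, also for every t ∈ FOLLOW(S) = {$}.

S -> λ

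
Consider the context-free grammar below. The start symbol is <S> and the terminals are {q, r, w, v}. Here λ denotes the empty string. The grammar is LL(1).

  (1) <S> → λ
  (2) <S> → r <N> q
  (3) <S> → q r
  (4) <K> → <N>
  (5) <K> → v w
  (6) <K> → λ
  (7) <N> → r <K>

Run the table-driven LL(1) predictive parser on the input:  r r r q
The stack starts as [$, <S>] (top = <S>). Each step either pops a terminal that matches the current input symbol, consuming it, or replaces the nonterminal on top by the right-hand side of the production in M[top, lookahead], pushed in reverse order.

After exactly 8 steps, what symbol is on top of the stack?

q

     Stack      Input      Action
  1  $ <S>      r r r q $  expand <S> → r <N> q
  2  $ q <N> r  r r r q $  match r
  3  $ q <N>    r r q $    expand <N> → r <K>
  4  $ q <K> r  r r q $    match r
  5  $ q <K>    r q $      expand <K> → <N>
  6  $ q <N>    r q $      expand <N> → r <K>
  7  $ q <K> r  r q $      match r
  8  $ q <K>    q $        expand <K> → λ
Stack after step 8: $ q (top = q).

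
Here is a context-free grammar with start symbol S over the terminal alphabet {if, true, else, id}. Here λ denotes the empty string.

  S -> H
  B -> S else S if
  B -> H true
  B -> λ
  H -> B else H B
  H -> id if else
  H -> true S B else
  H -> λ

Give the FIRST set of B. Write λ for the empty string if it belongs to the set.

{λ, else, id, true}

FIRST(S) = {λ, else, id, true}  (via H)
FIRST(B) = {λ, else, id, true}  (via S else S if, H true)
FIRST(H) = {λ, else, id, true}  (via B else H B)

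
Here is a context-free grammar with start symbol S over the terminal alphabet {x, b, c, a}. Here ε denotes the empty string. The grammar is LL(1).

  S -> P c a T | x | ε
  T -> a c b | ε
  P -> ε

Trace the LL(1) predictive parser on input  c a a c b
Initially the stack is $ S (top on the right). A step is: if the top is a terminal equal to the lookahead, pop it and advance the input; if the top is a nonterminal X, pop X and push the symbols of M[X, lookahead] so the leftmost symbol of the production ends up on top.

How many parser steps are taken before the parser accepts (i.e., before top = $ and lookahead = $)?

     Stack      Input        Action
  1  $ S        c a a c b $  expand S -> P c a T
  2  $ T a c P  c a a c b $  expand P -> ε
  3  $ T a c    c a a c b $  match c
  4  $ T a      a a c b $    match a
  5  $ T        a c b $      expand T -> a c b
  6  $ b c a    a c b $      match a
  7  $ b c      c b $        match c
  8  $ b        b $          match b
Accept reached after 8 steps.

8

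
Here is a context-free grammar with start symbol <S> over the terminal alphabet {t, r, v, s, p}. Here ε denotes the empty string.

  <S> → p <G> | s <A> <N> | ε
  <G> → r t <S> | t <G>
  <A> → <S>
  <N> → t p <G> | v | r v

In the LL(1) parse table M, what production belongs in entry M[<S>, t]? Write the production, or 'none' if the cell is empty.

<S> → ε

FIRST(<S>) = {ε, p, s}
FIRST(<G>) = {r, t}
FIRST(<N>) = {r, t, v}
FIRST(<A>) = {ε, p, s}  (via <S>)
FOLLOW(<S>) includes $ since <S> is the start symbol.
FOLLOW(<A>): in <S>→s <A> <N>, <A> is followed by <N> with FIRST {r, t, v}. Thus FOLLOW(<A>) = {r, t, v}.
FOLLOW(<S>): in <G>→r t <S>, the suffix after <S> is empty, so FOLLOW(<S>) ⊇ FOLLOW(<G>) = {$, r, t, v}; in <A>→<S>, the suffix after <S> is empty, so FOLLOW(<S>) ⊇ FOLLOW(<A>) = {r, t, v}. Thus FOLLOW(<S>) = {$, r, t, v}.
FOLLOW(<G>): in <S>→p <G>, the suffix after <G> is empty, so FOLLOW(<G>) ⊇ FOLLOW(<S>) = {$, r, t, v}; in <G>→t <G>, the suffix after <G> is empty (adds nothing new); in <N>→t p <G>, the suffix after <G> is empty, so FOLLOW(<G>) ⊇ FOLLOW(<N>) = {$, r, t, v}. Thus FOLLOW(<G>) = {$, r, t, v}.
For <S> → p <G>: FIRST(p <G>) = {p}, so it goes in M[<S>, t] for t ∈ {p}.
For <S> → s <A> <N>: FIRST(s <A> <N>) = {s}, so it goes in M[<S>, t] for t ∈ {s}.
For <S> → ε: FIRST(ε) = {ε}, so it goes in M[<S>, t] for t ∈ {}; since ε ∈ FIRST, also for every t ∈ FOLLOW(<S>) = {$, r, t, v}.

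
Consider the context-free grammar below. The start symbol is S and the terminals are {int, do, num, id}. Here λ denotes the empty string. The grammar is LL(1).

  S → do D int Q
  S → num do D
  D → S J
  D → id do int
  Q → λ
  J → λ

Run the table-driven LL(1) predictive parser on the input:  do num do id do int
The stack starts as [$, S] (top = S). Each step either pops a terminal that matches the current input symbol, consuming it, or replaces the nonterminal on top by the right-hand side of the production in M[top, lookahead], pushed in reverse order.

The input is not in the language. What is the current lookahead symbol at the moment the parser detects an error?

$

      Stack                Input                  Action
   1  $ S                  do num do id do int $  expand S → do D int Q
   2  $ Q int D do         do num do id do int $  match do
   3  $ Q int D            num do id do int $     expand D → S J
   4  $ Q int J S          num do id do int $     expand S → num do D
   5  $ Q int J D do num   num do id do int $     match num
   6  $ Q int J D do       do id do int $         match do
   7  $ Q int J D          id do int $            expand D → id do int
   8  $ Q int J int do id  id do int $            match id
   9  $ Q int J int do     do int $               match do
  10  $ Q int J int        int $                  match int
  11  $ Q int J            $                      expand J → λ
  12  $ Q int              $                      error: top is terminal int but lookahead is $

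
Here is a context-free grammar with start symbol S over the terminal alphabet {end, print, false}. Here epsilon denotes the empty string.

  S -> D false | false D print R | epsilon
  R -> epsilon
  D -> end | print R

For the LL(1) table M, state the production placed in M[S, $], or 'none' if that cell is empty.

S -> epsilon

FIRST(R) = {epsilon}
FIRST(D) = {end, print}
FIRST(S) = {epsilon, end, false, print}  (via D false)
FOLLOW(S) includes $ since S is the start symbol.
FOLLOW(S): S appears on no right-hand side. Thus FOLLOW(S) = {$}.
For S -> D false: FIRST(D false) = {end, print}, so it goes in M[S, t] for t ∈ {end, print}.
For S -> false D print R: FIRST(false D print R) = {false}, so it goes in M[S, t] for t ∈ {false}.
For S -> epsilon: FIRST(epsilon) = {epsilon}, so it goes in M[S, t] for t ∈ {}; since epsilon ∈ FIRST, also for every t ∈ FOLLOW(S) = {$}.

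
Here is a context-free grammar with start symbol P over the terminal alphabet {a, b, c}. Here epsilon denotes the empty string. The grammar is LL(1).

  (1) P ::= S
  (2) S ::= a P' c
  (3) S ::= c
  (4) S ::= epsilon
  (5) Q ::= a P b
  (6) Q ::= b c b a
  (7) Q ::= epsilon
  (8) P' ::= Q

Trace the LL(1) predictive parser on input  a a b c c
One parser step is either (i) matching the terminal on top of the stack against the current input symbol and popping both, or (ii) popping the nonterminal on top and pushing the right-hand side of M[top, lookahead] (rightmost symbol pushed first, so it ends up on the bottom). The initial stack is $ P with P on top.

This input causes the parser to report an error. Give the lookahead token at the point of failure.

c

      Stack      Input        Action
   1  $ P        a a b c c $  expand P ::= S
   2  $ S        a a b c c $  expand S ::= a P' c
   3  $ c P' a   a a b c c $  match a
   4  $ c P'     a b c c $    expand P' ::= Q
   5  $ c Q      a b c c $    expand Q ::= a P b
   6  $ c b P a  a b c c $    match a
   7  $ c b P    b c c $      expand P ::= S
   8  $ c b S    b c c $      expand S ::= epsilon
   9  $ c b      b c c $      match b
  10  $ c        c c $        match c
  11  $          c $          error: stack empty but input remains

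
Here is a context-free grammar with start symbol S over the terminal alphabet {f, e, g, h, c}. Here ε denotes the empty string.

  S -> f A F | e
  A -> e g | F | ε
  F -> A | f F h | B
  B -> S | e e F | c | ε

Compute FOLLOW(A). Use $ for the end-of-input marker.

FIRST(S) = {e, f}
FIRST(B) = {ε, c, e, f}  (via S)
FIRST(A) = {ε, c, e, f}  (via F)
FIRST(F) = {ε, c, e, f}  (via A, B)
FOLLOW(S) includes $ since S is the start symbol.
FOLLOW(S): in B->S, the suffix after S is empty, so FOLLOW(S) ⊇ FOLLOW(B) = {$, c, e, f, h}. Thus FOLLOW(S) = {$, c, e, f, h}.
FOLLOW(A): in S->f A F, A is followed by F with FIRST {ε, c, e, f}; in S->f A F, the suffix after A is nullable, so FOLLOW(A) ⊇ FOLLOW(S) = {$, c, e, f, h}; in F->A, the suffix after A is empty, so FOLLOW(A) ⊇ FOLLOW(F) = {$, c, e, f, h}. Thus FOLLOW(A) = {$, c, e, f, h}.
FOLLOW(F): in S->f A F, the suffix after F is empty, so FOLLOW(F) ⊇ FOLLOW(S) = {$, c, e, f, h}; in A->F, the suffix after F is empty, so FOLLOW(F) ⊇ FOLLOW(A) = {$, c, e, f, h}; in F->f F h, F is followed by h with FIRST {h}; in B->e e F, the suffix after F is empty, so FOLLOW(F) ⊇ FOLLOW(B) = {$, c, e, f, h}. Thus FOLLOW(F) = {$, c, e, f, h}.
FOLLOW(B): in F->B, the suffix after B is empty, so FOLLOW(B) ⊇ FOLLOW(F) = {$, c, e, f, h}. Thus FOLLOW(B) = {$, c, e, f, h}.

{$, c, e, f, h}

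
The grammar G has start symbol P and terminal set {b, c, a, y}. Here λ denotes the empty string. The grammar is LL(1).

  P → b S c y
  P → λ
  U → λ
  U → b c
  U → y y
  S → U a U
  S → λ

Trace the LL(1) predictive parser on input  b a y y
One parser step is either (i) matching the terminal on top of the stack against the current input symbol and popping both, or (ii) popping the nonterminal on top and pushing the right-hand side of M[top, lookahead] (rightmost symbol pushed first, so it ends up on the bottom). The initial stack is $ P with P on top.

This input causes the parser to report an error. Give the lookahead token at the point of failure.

step 1: stack=$ P  input=b a y y $  — expand P → b S c y
step 2: stack=$ y c S b  input=b a y y $  — match b
step 3: stack=$ y c S  input=a y y $  — expand S → U a U
step 4: stack=$ y c U a U  input=a y y $  — expand U → λ
step 5: stack=$ y c U a  input=a y y $  — match a
step 6: stack=$ y c U  input=y y $  — expand U → y y
step 7: stack=$ y c y y  input=y y $  — match y
step 8: stack=$ y c y  input=y $  — match y
step 9: stack=$ y c  input=$  — error: top is terminal c but lookahead is $

$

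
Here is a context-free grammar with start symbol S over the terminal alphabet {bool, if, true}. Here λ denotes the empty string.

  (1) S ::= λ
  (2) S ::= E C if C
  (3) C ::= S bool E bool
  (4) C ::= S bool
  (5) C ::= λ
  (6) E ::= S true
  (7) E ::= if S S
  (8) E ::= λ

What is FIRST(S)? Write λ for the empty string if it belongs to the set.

{λ, bool, if, true}

FIRST(S): from S::=λ we get {λ}; from S::=E C if C we get {bool, if, true}. So FIRST(S) = {λ, bool, if, true}.
FIRST(C): from C::=S bool E bool we get {bool, if, true}; from C::=S bool we get {bool, if, true}; from C::=λ we get {λ}. So FIRST(C) = {λ, bool, if, true}.
FIRST(E): from E::=S true we get {bool, if, true}; from E::=if S S we get {if}; from E::=λ we get {λ}. So FIRST(E) = {λ, bool, if, true}.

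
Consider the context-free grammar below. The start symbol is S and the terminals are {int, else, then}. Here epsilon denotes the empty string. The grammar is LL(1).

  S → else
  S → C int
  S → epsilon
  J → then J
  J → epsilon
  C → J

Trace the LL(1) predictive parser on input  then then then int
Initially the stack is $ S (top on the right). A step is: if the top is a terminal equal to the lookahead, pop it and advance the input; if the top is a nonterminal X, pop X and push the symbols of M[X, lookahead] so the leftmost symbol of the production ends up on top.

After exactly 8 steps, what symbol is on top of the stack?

step 1: stack=$ S  input=then then then int $  — expand S → C int
step 2: stack=$ int C  input=then then then int $  — expand C → J
step 3: stack=$ int J  input=then then then int $  — expand J → then J
step 4: stack=$ int J then  input=then then then int $  — match then
step 5: stack=$ int J  input=then then int $  — expand J → then J
step 6: stack=$ int J then  input=then then int $  — match then
step 7: stack=$ int J  input=then int $  — expand J → then J
step 8: stack=$ int J then  input=then int $  — match then
Stack after step 8: $ int J (top = J).

J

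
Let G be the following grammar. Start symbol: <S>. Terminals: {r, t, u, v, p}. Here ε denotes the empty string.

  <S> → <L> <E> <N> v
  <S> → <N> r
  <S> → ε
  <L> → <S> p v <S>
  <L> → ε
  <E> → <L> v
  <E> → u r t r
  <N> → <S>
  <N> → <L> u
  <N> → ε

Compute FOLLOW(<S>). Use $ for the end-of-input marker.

FIRST(<S>): from <S>→<L> <E> <N> v we get {p, r, u, v}; from <S>→<N> r we get {p, r, u, v}; from <S>→ε we get {ε}. So FIRST(<S>) = {ε, p, r, u, v}.
FIRST(<L>): from <L>→<S> p v <S> we get {p, r, u, v}; from <L>→ε we get {ε}. So FIRST(<L>) = {ε, p, r, u, v}.
FIRST(<E>): from <E>→<L> v we get {p, r, u, v}; from <E>→u r t r we get {u}. So FIRST(<E>) = {p, r, u, v}.
FIRST(<N>): from <N>→<S> we get {ε, p, r, u, v}; from <N>→<L> u we get {p, r, u, v}; from <N>→ε we get {ε}. So FIRST(<N>) = {ε, p, r, u, v}.
FOLLOW(<S>) includes $ since <S> is the start symbol.
FOLLOW(<L>): in <S>→<L> <E> <N> v, <L> is followed by <E> <N> v with FIRST {p, r, u, v}; in <E>→<L> v, <L> is followed by v with FIRST {v}; in <N>→<L> u, <L> is followed by u with FIRST {u}. Thus FOLLOW(<L>) = {p, r, u, v}.
FOLLOW(<E>): in <S>→<L> <E> <N> v, <E> is followed by <N> v with FIRST {p, r, u, v}. Thus FOLLOW(<E>) = {p, r, u, v}.
FOLLOW(<N>): in <S>→<L> <E> <N> v, <N> is followed by v with FIRST {v}; in <S>→<N> r, <N> is followed by r with FIRST {r}. Thus FOLLOW(<N>) = {r, v}.
FOLLOW(<S>): in <L>→<S> p v <S> (occurrence 1), <S> is followed by p v <S> with FIRST {p}; in <L>→<S> p v <S> (occurrence 2), the suffix after <S> is empty, so FOLLOW(<S>) ⊇ FOLLOW(<L>) = {p, r, u, v}; in <N>→<S>, the suffix after <S> is empty, so FOLLOW(<S>) ⊇ FOLLOW(<N>) = {r, v}. Thus FOLLOW(<S>) = {$, p, r, u, v}.

{$, p, r, u, v}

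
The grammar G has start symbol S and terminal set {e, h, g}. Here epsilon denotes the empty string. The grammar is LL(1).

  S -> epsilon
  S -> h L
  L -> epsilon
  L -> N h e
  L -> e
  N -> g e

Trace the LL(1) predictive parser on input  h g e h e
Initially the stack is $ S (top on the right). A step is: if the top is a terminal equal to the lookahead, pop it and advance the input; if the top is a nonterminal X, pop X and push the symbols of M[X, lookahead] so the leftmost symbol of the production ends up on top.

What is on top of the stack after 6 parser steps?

step 1: stack=$ S  input=h g e h e $  — expand S -> h L
step 2: stack=$ L h  input=h g e h e $  — match h
step 3: stack=$ L  input=g e h e $  — expand L -> N h e
step 4: stack=$ e h N  input=g e h e $  — expand N -> g e
step 5: stack=$ e h e g  input=g e h e $  — match g
step 6: stack=$ e h e  input=e h e $  — match e
Stack after step 6: $ e h (top = h).

h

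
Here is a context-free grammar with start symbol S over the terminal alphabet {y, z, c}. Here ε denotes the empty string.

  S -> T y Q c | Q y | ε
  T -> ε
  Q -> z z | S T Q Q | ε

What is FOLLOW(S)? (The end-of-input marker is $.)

FIRST(T) = {ε}
FIRST(S) = {ε, y, z}  (via T y Q c, Q y)
FIRST(Q) = {ε, y, z}  (via S T Q Q)
FOLLOW(S) includes $ since S is the start symbol.
FOLLOW(Q): in S->T y Q c, Q is followed by c with FIRST {c}; in S->Q y, Q is followed by y with FIRST {y}; in Q->S T Q Q (occurrence 1), Q is followed by Q with FIRST {ε, y, z}; in Q->S T Q Q (occurrence 1), the suffix after Q is nullable (adds nothing new); in Q->S T Q Q (occurrence 2), the suffix after Q is empty (adds nothing new). Thus FOLLOW(Q) = {c, y, z}.
FOLLOW(S): in Q->S T Q Q, S is followed by T Q Q with FIRST {ε, y, z}; in Q->S T Q Q, the suffix after S is nullable, so FOLLOW(S) ⊇ FOLLOW(Q) = {c, y, z}. Thus FOLLOW(S) = {$, c, y, z}.
FOLLOW(T): in S->T y Q c, T is followed by y Q c with FIRST {y}; in Q->S T Q Q, T is followed by Q Q with FIRST {ε, y, z}; in Q->S T Q Q, the suffix after T is nullable, so FOLLOW(T) ⊇ FOLLOW(Q) = {c, y, z}. Thus FOLLOW(T) = {c, y, z}.

{$, c, y, z}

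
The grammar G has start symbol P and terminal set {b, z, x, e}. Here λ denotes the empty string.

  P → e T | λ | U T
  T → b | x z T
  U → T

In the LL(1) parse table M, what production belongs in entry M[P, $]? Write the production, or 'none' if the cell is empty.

P → λ

FIRST(T) = {b, x}
FIRST(U) = {b, x}  (via T)
FIRST(P) = {λ, b, e, x}  (via U T)
FOLLOW(P) includes $ since P is the start symbol.
FOLLOW(P): P appears on no right-hand side. Thus FOLLOW(P) = {$}.
For P → e T: FIRST(e T) = {e}, so it goes in M[P, t] for t ∈ {e}.
For P → λ: FIRST(λ) = {λ}, so it goes in M[P, t] for t ∈ {}; since λ ∈ FIRST, also for every t ∈ FOLLOW(P) = {$}.
For P → U T: FIRST(U T) = {b, x}, so it goes in M[P, t] for t ∈ {b, x}.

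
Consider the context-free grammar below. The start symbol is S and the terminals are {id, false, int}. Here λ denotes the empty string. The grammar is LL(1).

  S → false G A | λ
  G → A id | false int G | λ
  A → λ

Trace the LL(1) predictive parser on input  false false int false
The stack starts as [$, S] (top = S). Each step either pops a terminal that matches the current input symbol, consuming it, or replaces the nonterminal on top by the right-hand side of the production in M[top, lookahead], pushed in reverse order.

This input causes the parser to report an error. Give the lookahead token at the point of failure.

$

     Stack            Input                    Action
  1  $ S              false false int false $  expand S → false G A
  2  $ A G false      false false int false $  match false
  3  $ A G            false int false $        expand G → false int G
  4  $ A G int false  false int false $        match false
  5  $ A G int        int false $              match int
  6  $ A G            false $                  expand G → false int G
  7  $ A G int false  false $                  match false
  8  $ A G int        $                        error: top is terminal int but lookahead is $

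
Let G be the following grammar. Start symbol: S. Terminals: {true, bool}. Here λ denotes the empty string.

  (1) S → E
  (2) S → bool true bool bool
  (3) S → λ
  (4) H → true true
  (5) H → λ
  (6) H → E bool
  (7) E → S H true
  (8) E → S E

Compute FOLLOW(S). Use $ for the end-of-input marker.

FIRST(S): from S→E we get {bool, true}; from S→bool true bool bool we get {bool}; from S→λ we get {λ}. So FIRST(S) = {λ, bool, true}.
FIRST(H): from H→true true we get {true}; from H→λ we get {λ}; from H→E bool we get {bool, true}. So FIRST(H) = {λ, bool, true}.
FIRST(E): from E→S H true we get {bool, true}; from E→S E we get {bool, true}. So FIRST(E) = {bool, true}.
FOLLOW(S) includes $ since S is the start symbol.
FOLLOW(S): in E→S H true, S is followed by H true with FIRST {bool, true}; in E→S E, S is followed by E with FIRST {bool, true}. Thus FOLLOW(S) = {$, bool, true}.
FOLLOW(H): in E→S H true, H is followed by true with FIRST {true}. Thus FOLLOW(H) = {true}.
FOLLOW(E): in S→E, the suffix after E is empty, so FOLLOW(E) ⊇ FOLLOW(S) = {$, bool, true}; in H→E bool, E is followed by bool with FIRST {bool}; in E→S E, the suffix after E is empty (adds nothing new). Thus FOLLOW(E) = {$, bool, true}.

{$, bool, true}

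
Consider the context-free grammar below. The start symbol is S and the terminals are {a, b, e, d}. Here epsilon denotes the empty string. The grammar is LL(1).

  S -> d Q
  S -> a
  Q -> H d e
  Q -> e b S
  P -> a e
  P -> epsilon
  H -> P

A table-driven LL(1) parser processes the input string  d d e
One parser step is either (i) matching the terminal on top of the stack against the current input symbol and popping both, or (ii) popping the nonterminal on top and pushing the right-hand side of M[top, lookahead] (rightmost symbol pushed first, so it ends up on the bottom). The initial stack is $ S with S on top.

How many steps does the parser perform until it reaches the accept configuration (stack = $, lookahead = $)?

     Stack    Input    Action
  1  $ S      d d e $  expand S -> d Q
  2  $ Q d    d d e $  match d
  3  $ Q      d e $    expand Q -> H d e
  4  $ e d H  d e $    expand H -> P
  5  $ e d P  d e $    expand P -> epsilon
  6  $ e d    d e $    match d
  7  $ e      e $      match e
Accept reached after 7 steps.

7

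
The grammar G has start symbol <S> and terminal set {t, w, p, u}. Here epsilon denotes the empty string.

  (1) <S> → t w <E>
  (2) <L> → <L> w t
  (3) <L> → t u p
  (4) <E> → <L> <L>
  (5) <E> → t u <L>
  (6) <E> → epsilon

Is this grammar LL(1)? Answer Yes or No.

No

FIRST(<S>) = {t}
FIRST(<L>) = {t}
FIRST(<E>) = {epsilon, t}
FOLLOW(<S>) = {$}
FOLLOW(<L>) = {$, t, w}
FOLLOW(<E>) = {$}
Cell M[<E>, t] receives both <E> → <L> <L> and <E> → t u <L> — the grammar is not LL(1).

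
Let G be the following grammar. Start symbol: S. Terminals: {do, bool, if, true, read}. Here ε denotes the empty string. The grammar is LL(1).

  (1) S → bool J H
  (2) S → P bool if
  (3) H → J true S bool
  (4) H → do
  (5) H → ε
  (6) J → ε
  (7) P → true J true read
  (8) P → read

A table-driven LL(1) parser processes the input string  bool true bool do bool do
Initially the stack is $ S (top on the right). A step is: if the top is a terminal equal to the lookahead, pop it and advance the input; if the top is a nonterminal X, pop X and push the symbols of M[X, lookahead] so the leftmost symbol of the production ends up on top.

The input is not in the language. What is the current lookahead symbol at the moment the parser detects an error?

      Stack            Input                        Action
   1  $ S              bool true bool do bool do $  expand S → bool J H
   2  $ H J bool       bool true bool do bool do $  match bool
   3  $ H J            true bool do bool do $       expand J → ε
   4  $ H              true bool do bool do $       expand H → J true S bool
   5  $ bool S true J  true bool do bool do $       expand J → ε
   6  $ bool S true    true bool do bool do $       match true
   7  $ bool S         bool do bool do $            expand S → bool J H
   8  $ bool H J bool  bool do bool do $            match bool
   9  $ bool H J       do bool do $                 expand J → ε
  10  $ bool H         do bool do $                 expand H → do
  11  $ bool do        do bool do $                 match do
  12  $ bool           bool do $                    match bool
  13  $                do $                         error: stack empty but input remains

do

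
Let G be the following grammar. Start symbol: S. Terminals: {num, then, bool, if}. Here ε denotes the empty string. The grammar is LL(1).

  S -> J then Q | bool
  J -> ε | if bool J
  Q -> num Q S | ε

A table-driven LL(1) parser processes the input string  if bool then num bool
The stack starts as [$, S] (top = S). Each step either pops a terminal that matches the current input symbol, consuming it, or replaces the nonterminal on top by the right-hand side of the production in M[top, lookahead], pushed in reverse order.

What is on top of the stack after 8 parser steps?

step 1: stack=$ S  input=if bool then num bool $  — expand S -> J then Q
step 2: stack=$ Q then J  input=if bool then num bool $  — expand J -> if bool J
step 3: stack=$ Q then J bool if  input=if bool then num bool $  — match if
step 4: stack=$ Q then J bool  input=bool then num bool $  — match bool
step 5: stack=$ Q then J  input=then num bool $  — expand J -> ε
step 6: stack=$ Q then  input=then num bool $  — match then
step 7: stack=$ Q  input=num bool $  — expand Q -> num Q S
step 8: stack=$ S Q num  input=num bool $  — match num
Stack after step 8: $ S Q (top = Q).

Q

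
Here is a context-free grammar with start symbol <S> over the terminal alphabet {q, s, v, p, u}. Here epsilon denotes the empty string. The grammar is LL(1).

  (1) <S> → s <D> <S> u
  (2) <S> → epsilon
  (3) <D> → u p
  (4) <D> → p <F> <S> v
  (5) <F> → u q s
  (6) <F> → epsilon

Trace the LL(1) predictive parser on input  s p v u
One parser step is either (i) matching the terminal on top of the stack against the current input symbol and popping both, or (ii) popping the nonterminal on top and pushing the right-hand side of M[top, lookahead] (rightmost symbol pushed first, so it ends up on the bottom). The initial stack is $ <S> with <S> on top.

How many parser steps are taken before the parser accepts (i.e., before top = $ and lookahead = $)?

step 1: stack=$ <S>  input=s p v u $  — expand <S> → s <D> <S> u
step 2: stack=$ u <S> <D> s  input=s p v u $  — match s
step 3: stack=$ u <S> <D>  input=p v u $  — expand <D> → p <F> <S> v
step 4: stack=$ u <S> v <S> <F> p  input=p v u $  — match p
step 5: stack=$ u <S> v <S> <F>  input=v u $  — expand <F> → epsilon
step 6: stack=$ u <S> v <S>  input=v u $  — expand <S> → epsilon
step 7: stack=$ u <S> v  input=v u $  — match v
step 8: stack=$ u <S>  input=u $  — expand <S> → epsilon
step 9: stack=$ u  input=u $  — match u
Accept reached after 9 steps.

9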